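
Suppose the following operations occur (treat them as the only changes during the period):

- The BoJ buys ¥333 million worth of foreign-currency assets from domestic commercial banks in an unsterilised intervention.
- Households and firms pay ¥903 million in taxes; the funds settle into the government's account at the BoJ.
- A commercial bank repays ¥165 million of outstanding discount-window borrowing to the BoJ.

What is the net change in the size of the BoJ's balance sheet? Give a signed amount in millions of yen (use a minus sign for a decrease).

+¥168 million

FX purchase ¥333 million: a BoJ asset is acquired → +¥333M.
Government account inflow ¥903 million: only the composition of liabilities changes → 0.
Discount-window repayment ¥165 million: a BoJ asset is shed → −¥165M.
Net: 333 + 0 − 165 = +¥168 million.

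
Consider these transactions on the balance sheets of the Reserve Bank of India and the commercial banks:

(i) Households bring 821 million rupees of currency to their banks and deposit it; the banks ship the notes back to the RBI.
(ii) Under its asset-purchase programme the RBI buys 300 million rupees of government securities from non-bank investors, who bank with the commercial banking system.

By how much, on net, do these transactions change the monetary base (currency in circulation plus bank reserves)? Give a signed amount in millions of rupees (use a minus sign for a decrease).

Currency deposit 821 million rupees: just a shift between currency and reserves — both are base money → 0.
Asset purchase (from non-banks) 300 million rupees: RBI balance sheet expands → +300M.
Net: 0 + 300 = +300 million.

+300 million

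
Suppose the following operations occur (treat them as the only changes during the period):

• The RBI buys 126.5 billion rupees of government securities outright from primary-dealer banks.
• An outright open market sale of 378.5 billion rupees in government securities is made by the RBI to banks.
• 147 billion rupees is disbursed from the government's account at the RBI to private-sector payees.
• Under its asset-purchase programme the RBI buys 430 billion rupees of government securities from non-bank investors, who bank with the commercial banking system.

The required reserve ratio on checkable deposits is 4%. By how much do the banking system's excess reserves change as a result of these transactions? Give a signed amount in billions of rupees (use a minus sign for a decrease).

+301.92 billion

OMO purchase (from banks) 126.5 billion rupees: reserves +126.5B, deposits 0.
OMO sale (to banks) 378.5 billion rupees: reserves −378.5B, deposits 0.
Government spending 147 billion rupees: reserves +147B, deposits +147B.
Asset purchase (from non-banks) 430 billion rupees: reserves +430B, deposits +430B.
Totals: Δreserves = +325B, Δdeposits = +577B.
Δrequired reserves = 4% × +577B = +23.08B.
Δexcess reserves = Δreserves − Δrequired = +325B − (+23.08B) = +301.92 billion.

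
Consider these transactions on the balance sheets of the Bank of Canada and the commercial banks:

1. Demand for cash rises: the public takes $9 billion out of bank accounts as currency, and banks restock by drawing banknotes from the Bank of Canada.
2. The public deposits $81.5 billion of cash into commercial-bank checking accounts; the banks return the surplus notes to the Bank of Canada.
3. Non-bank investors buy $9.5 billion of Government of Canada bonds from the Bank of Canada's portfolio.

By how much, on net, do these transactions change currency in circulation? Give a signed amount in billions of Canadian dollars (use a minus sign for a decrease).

-$72.5 billion

Bank of Canada balance sheet:
  Assets:      Securities −$9.5B
  Liabilities: Bank reserves +$63B, Currency in circulation −$72.5B
Commercial banking system:
  Assets:      Reserves at CB +$63B
  Liabilities: Checkable deposits +$63B
So the change in currency in circulation is -$72.5 billion.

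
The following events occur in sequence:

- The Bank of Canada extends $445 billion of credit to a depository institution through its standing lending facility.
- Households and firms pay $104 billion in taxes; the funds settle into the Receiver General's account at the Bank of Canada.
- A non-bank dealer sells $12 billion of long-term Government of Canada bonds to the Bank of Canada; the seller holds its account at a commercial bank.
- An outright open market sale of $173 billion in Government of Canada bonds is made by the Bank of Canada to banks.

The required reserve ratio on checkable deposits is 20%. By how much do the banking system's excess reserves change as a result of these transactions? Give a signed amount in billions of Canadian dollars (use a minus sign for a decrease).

+$198.4 billion

Discount-window loan $445 billion: reserves +$445B, deposits 0.
Government account inflow $104 billion: reserves −$104B, deposits −$104B.
Asset purchase (from non-banks) $12 billion: reserves +$12B, deposits +$12B.
OMO sale (to banks) $173 billion: reserves −$173B, deposits 0.
Totals: Δreserves = +$180B, Δdeposits = −$92B.
Δrequired reserves = 20% × −$92B = −$18.4B.
Δexcess reserves = Δreserves − Δrequired = +$180B − (−$18.4B) = +$198.4 billion.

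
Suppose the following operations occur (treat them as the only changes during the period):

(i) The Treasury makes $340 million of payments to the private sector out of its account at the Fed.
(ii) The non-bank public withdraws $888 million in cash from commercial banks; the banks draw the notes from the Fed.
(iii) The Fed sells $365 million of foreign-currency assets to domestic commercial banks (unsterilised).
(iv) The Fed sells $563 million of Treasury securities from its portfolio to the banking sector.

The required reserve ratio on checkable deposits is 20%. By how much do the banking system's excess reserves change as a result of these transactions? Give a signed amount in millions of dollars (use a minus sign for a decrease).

Government spending $340 million: reserves +$340M, deposits +$340M.
Currency withdrawal $888 million: reserves −$888M, deposits −$888M.
FX sale $365 million: reserves −$365M, deposits 0.
OMO sale (to banks) $563 million: reserves −$563M, deposits 0.
Totals: Δreserves = −$1476M, Δdeposits = −$548M.
Δrequired reserves = 20% × −$548M = −$109.6M.
Δexcess reserves = Δreserves − Δrequired = −$1476M − (−$109.6M) = -$1366.4 million.

-$1366.4 million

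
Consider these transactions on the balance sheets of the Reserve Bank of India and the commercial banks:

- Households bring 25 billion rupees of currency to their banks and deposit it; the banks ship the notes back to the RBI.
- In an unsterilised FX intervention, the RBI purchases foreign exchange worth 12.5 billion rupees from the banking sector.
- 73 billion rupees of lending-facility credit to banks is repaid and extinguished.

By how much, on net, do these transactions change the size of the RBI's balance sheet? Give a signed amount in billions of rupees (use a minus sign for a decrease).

-60.5 billion

RBI balance sheet:
  Assets:      Loans to banks −73B, Foreign assets +12.5B
  Liabilities: Bank reserves −35.5B, Currency in circulation −25B
Change in total RBI assets = -60.5 billion.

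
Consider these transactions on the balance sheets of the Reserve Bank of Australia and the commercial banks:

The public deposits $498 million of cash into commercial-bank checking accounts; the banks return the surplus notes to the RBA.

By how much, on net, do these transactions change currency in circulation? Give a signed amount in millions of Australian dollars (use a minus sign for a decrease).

RBA balance sheet:
  Assets:      no change
  Liabilities: Bank reserves +$498M, Currency in circulation −$498M
Commercial banking system:
  Assets:      Reserves at CB +$498M
  Liabilities: Checkable deposits +$498M
So the change in currency in circulation is -$498 million.

-$498 million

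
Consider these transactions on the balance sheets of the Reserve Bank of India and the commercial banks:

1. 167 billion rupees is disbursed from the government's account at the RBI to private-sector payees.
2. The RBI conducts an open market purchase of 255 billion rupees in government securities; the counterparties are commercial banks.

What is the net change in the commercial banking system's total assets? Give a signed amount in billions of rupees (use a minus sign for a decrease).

+167 billion

RBI balance sheet:
  Assets:      Securities +255B
  Liabilities: Bank reserves +422B, Government deposits −167B
Commercial banking system:
  Assets:      Reserves at CB +422B, Securities −255B
  Liabilities: Checkable deposits +167B
Change in total bank assets = +167 billion.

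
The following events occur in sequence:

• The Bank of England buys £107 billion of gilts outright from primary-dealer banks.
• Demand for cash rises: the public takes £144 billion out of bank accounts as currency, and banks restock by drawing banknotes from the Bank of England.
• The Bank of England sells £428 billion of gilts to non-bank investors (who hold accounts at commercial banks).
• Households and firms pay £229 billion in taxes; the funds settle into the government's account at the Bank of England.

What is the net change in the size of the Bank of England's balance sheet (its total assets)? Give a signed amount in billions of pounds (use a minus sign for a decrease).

-£321 billion

Bank of England balance sheet:
  Assets:      Securities −£321B
  Liabilities: Bank reserves −£694B, Currency in circulation +£144B, Government deposits +£229B
Commercial banking system:
  Assets:      Reserves at CB −£694B, Securities −£107B
  Liabilities: Checkable deposits −£801B
Change in total Bank of England assets = -£321 billion.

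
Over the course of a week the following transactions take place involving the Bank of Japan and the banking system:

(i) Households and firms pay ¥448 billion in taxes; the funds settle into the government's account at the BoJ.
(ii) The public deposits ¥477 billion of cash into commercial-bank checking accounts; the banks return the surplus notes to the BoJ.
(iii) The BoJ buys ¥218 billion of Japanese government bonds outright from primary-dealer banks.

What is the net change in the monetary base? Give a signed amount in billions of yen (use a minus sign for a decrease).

-¥230 billion

Government account inflow ¥448 billion: reserves shift to a non-base liability → −¥448B.
Currency deposit ¥477 billion: just a shift between currency and reserves — both are base money → 0.
OMO purchase (from banks) ¥218 billion: BoJ balance sheet expands → +¥218B.
Net: −448 + 0 + 218 = -¥230 billion.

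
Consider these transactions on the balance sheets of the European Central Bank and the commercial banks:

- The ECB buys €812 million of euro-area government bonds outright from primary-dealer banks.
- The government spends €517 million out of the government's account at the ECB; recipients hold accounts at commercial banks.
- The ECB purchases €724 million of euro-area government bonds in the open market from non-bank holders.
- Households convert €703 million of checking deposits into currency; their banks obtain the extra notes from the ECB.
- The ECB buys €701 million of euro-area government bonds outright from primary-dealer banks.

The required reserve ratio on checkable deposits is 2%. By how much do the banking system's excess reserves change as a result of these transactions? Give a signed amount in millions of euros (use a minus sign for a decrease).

+€2040.24 million

OMO purchase (from banks) €812 million: reserves +€812M, deposits 0.
Government spending €517 million: reserves +€517M, deposits +€517M.
Asset purchase (from non-banks) €724 million: reserves +€724M, deposits +€724M.
Currency withdrawal €703 million: reserves −€703M, deposits −€703M.
OMO purchase (from banks) €701 million: reserves +€701M, deposits 0.
Totals: Δreserves = +€2051M, Δdeposits = +€538M.
Δrequired reserves = 2% × +€538M = +€10.76M.
Δexcess reserves = Δreserves − Δrequired = +€2051M − (+€10.76M) = +€2040.24 million.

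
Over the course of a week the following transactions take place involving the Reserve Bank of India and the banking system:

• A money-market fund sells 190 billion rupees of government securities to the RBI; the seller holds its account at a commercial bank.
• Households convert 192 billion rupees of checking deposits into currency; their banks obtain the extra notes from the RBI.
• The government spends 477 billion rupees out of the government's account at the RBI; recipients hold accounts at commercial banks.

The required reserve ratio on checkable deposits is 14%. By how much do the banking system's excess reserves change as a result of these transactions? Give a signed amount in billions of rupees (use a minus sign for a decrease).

Asset purchase (from non-banks) 190 billion rupees: reserves +190B, deposits +190B.
Currency withdrawal 192 billion rupees: reserves −192B, deposits −192B.
Government spending 477 billion rupees: reserves +477B, deposits +477B.
Totals: Δreserves = +475B, Δdeposits = +475B.
Δrequired reserves = 14% × +475B = +66.5B.
Δexcess reserves = Δreserves − Δrequired = +475B − (+66.5B) = +408.5 billion.

+408.5 billion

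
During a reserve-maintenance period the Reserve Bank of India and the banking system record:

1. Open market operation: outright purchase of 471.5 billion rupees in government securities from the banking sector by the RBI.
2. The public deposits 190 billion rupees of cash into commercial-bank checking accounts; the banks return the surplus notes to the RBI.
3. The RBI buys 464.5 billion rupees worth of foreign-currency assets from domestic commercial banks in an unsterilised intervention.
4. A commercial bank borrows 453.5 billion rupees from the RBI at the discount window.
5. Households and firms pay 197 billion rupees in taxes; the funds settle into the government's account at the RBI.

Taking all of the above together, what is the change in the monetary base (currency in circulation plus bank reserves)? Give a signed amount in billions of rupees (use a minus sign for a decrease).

RBI balance sheet:
  Assets:      Securities +471.5B, Loans to banks +453.5B, Foreign assets +464.5B
  Liabilities: Bank reserves +1382.5B, Currency in circulation −190B, Government deposits +197B
Commercial banking system:
  Assets:      Reserves at CB +1382.5B, Securities −471.5B, Foreign assets −464.5B
  Liabilities: Checkable deposits −7B, Borrowings from CB +453.5B
Monetary base = currency + reserves: −190B + (+1382.5B) = +1192.5 billion.

+1192.5 billion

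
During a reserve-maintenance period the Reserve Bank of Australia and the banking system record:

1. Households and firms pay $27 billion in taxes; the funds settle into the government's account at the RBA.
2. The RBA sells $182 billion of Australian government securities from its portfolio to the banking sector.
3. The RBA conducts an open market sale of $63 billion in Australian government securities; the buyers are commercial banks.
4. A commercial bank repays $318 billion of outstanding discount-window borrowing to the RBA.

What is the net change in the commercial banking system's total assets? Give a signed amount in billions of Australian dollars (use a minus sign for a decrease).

Government account inflow $27 billion: bank balance sheets shrink → −$27B.
OMO sale (to banks) $182 billion: just an asset swap on bank balance sheets → 0.
OMO sale (to banks) $63 billion: just an asset swap on bank balance sheets → 0.
Discount-window repayment $318 billion: bank balance sheets shrink → −$318B.
Net: −27 + 0 + 0 − 318 = -$345 billion.

-$345 billion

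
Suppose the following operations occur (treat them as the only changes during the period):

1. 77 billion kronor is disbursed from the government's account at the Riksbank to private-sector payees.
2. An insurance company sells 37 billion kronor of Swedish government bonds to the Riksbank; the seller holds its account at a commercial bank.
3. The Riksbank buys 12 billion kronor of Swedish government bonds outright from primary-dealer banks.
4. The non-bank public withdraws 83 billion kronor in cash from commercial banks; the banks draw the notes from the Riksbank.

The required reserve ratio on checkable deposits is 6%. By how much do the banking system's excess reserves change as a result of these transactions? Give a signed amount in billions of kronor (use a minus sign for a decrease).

Government spending 77 billion kronor: reserves +77B, deposits +77B.
Asset purchase (from non-banks) 37 billion kronor: reserves +37B, deposits +37B.
OMO purchase (from banks) 12 billion kronor: reserves +12B, deposits 0.
Currency withdrawal 83 billion kronor: reserves −83B, deposits −83B.
Totals: Δreserves = +43B, Δdeposits = +31B.
Δrequired reserves = 6% × +31B = +1.86B.
Δexcess reserves = Δreserves − Δrequired = +43B − (+1.86B) = +41.14 billion.

+41.14 billion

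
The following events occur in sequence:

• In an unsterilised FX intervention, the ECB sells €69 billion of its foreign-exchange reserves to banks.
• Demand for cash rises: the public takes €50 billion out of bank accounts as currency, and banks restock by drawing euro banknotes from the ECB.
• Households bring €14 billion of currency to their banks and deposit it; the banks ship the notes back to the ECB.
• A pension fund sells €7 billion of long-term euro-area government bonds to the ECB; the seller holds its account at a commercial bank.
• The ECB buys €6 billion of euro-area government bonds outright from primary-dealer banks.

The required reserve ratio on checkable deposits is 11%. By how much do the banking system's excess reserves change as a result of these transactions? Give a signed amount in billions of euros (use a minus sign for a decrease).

-€88.81 billion

FX sale €69 billion: reserves −€69B, deposits 0.
Currency withdrawal €50 billion: reserves −€50B, deposits −€50B.
Currency deposit €14 billion: reserves +€14B, deposits +€14B.
Asset purchase (from non-banks) €7 billion: reserves +€7B, deposits +€7B.
OMO purchase (from banks) €6 billion: reserves +€6B, deposits 0.
Totals: Δreserves = −€92B, Δdeposits = −€29B.
Δrequired reserves = 11% × −€29B = −€3.19B.
Δexcess reserves = Δreserves − Δrequired = −€92B − (−€3.19B) = -€88.81 billion.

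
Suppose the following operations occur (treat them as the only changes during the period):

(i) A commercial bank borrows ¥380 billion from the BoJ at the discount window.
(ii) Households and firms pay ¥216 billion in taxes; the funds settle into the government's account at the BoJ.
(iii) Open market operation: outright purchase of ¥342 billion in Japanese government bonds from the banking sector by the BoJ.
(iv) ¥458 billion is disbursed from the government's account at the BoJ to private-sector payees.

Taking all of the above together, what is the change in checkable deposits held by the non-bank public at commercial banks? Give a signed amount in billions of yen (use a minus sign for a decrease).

Discount-window loan ¥380 billion: the counterparty is a bank, so public deposits are unchanged → 0.
Government account inflow ¥216 billion: non-bank counterparties' bank balances fall → −¥216B.
OMO purchase (from banks) ¥342 billion: the counterparty is a bank, so public deposits are unchanged → 0.
Government spending ¥458 billion: non-bank counterparties' bank balances rise → +¥458B.
Net: 0 − 216 + 0 + 458 = +¥242 billion.

+¥242 billion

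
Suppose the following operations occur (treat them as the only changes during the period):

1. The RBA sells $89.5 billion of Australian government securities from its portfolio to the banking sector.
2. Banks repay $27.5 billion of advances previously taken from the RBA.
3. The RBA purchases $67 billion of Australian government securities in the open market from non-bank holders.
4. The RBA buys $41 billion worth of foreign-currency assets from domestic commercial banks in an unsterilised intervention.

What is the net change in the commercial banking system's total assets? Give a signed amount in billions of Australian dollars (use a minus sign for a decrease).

+$39.5 billion

OMO sale (to banks) $89.5 billion: just an asset swap on bank balance sheets → 0.
Discount-window repayment $27.5 billion: bank balance sheets shrink → −$27.5B.
Asset purchase (from non-banks) $67 billion: bank balance sheets expand → +$67B.
FX purchase $41 billion: just an asset swap on bank balance sheets → 0.
Net: 0 − 27.5 + 67 + 0 = +$39.5 billion.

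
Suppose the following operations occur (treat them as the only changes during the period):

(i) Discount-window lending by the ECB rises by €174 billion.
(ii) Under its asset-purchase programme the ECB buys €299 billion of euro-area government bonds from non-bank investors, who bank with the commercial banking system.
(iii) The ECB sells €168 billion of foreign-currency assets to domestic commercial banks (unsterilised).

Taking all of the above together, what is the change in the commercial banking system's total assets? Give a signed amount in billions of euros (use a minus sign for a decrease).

ECB balance sheet:
  Assets:      Securities +€299B, Loans to banks +€174B, Foreign assets −€168B
  Liabilities: Bank reserves +€305B
Commercial banking system:
  Assets:      Reserves at CB +€305B, Foreign assets +€168B
  Liabilities: Checkable deposits +€299B, Borrowings from CB +€174B
Change in total bank assets = +€473 billion.

+€473 billion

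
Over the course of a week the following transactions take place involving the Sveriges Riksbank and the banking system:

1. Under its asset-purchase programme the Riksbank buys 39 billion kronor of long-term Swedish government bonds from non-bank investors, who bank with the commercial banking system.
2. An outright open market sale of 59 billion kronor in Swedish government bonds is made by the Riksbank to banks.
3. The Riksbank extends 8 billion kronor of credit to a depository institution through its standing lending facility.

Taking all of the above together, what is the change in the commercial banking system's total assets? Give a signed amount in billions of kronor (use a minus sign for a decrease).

Riksbank balance sheet:
  Assets:      Securities −20B, Loans to banks +8B
  Liabilities: Bank reserves −12B
Commercial banking system:
  Assets:      Reserves at CB −12B, Securities +59B
  Liabilities: Checkable deposits +39B, Borrowings from CB +8B
Change in total bank assets = +47 billion.

+47 billion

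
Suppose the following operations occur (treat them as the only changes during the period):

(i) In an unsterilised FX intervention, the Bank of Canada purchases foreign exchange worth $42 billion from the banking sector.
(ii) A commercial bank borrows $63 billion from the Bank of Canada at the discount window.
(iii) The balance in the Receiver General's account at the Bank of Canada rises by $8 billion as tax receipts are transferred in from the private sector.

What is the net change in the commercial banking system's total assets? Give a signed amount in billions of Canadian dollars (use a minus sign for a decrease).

FX purchase $42 billion: just an asset swap on bank balance sheets → 0.
Discount-window loan $63 billion: bank balance sheets expand → +$63B.
Government account inflow $8 billion: bank balance sheets shrink → −$8B.
Net: 0 + 63 − 8 = +$55 billion.

+$55 billion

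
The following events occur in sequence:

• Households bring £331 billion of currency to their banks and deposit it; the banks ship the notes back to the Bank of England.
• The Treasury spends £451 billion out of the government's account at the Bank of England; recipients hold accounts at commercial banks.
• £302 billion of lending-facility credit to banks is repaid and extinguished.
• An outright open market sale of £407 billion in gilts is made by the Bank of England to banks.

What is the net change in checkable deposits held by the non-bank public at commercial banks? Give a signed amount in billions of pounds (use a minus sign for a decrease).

Bank of England balance sheet:
  Assets:      Securities −£407B, Loans to banks −£302B
  Liabilities: Bank reserves +£73B, Currency in circulation −£331B, Government deposits −£451B
Commercial banking system:
  Assets:      Reserves at CB +£73B, Securities +£407B
  Liabilities: Checkable deposits +£782B, Borrowings from CB −£302B
So the change in checkable deposits held by the non-bank public at commercial banks is +£782 billion.

+£782 billion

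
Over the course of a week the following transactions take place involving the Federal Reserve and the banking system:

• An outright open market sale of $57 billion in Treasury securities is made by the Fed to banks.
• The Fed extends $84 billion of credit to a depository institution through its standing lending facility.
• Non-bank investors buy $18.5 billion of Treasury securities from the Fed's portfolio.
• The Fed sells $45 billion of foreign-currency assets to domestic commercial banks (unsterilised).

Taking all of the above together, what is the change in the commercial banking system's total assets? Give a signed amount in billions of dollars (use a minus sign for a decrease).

Fed balance sheet:
  Assets:      Securities −$75.5B, Loans to banks +$84B, Foreign assets −$45B
  Liabilities: Bank reserves −$36.5B
Commercial banking system:
  Assets:      Reserves at CB −$36.5B, Securities +$57B, Foreign assets +$45B
  Liabilities: Checkable deposits −$18.5B, Borrowings from CB +$84B
Change in total bank assets = +$65.5 billion.

+$65.5 billion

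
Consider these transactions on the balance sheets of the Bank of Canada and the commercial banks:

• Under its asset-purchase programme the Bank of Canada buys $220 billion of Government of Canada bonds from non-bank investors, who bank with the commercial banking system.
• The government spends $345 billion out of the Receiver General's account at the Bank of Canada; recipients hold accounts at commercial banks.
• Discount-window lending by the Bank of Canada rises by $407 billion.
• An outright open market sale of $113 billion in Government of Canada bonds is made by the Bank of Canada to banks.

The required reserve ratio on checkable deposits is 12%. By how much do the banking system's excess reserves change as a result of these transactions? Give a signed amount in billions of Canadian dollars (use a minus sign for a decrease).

+$791.2 billion

Asset purchase (from non-banks) $220 billion: reserves +$220B, deposits +$220B.
Government spending $345 billion: reserves +$345B, deposits +$345B.
Discount-window loan $407 billion: reserves +$407B, deposits 0.
OMO sale (to banks) $113 billion: reserves −$113B, deposits 0.
Totals: Δreserves = +$859B, Δdeposits = +$565B.
Δrequired reserves = 12% × +$565B = +$67.8B.
Δexcess reserves = Δreserves − Δrequired = +$859B − (+$67.8B) = +$791.2 billion.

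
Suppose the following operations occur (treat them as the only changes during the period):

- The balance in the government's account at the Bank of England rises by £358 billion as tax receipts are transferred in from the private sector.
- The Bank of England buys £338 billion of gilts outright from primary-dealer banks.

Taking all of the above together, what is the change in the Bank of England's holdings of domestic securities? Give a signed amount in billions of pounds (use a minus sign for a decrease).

Bank of England balance sheet:
  Assets:      Securities +£338B
  Liabilities: Bank reserves −£20B, Government deposits +£358B
Commercial banking system:
  Assets:      Reserves at CB −£20B, Securities −£338B
  Liabilities: Checkable deposits −£358B
So the change in the Bank of England's holdings of domestic securities is +£338 billion.

+£338 billion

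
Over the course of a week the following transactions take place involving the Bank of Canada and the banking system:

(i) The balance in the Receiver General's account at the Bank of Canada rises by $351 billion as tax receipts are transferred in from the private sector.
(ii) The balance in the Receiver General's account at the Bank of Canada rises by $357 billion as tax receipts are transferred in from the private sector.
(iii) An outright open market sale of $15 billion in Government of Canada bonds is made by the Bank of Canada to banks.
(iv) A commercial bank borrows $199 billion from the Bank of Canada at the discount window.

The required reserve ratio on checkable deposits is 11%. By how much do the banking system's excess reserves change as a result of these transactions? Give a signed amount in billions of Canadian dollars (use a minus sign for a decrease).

Government account inflow $351 billion: reserves −$351B, deposits −$351B.
Government account inflow $357 billion: reserves −$357B, deposits −$357B.
OMO sale (to banks) $15 billion: reserves −$15B, deposits 0.
Discount-window loan $199 billion: reserves +$199B, deposits 0.
Totals: Δreserves = −$524B, Δdeposits = −$708B.
Δrequired reserves = 11% × −$708B = −$77.88B.
Δexcess reserves = Δreserves − Δrequired = −$524B − (−$77.88B) = -$446.12 billion.

-$446.12 billion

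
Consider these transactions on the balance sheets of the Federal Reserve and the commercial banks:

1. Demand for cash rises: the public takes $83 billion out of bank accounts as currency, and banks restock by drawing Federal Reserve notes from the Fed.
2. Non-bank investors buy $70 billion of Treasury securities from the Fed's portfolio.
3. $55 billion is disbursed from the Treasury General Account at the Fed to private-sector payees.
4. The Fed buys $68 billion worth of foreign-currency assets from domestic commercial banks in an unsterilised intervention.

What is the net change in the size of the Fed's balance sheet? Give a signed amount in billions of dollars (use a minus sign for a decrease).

Fed balance sheet:
  Assets:      Securities −$70B, Foreign assets +$68B
  Liabilities: Bank reserves −$30B, Currency in circulation +$83B, Government deposits −$55B
Commercial banking system:
  Assets:      Reserves at CB −$30B, Foreign assets −$68B
  Liabilities: Checkable deposits −$98B
Change in total Fed assets = -$2 billion.

-$2 billion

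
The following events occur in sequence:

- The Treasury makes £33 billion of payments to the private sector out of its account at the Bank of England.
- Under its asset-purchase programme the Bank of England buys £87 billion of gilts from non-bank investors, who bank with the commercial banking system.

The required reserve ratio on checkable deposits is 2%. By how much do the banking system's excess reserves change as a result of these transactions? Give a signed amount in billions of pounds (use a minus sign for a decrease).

+£117.6 billion

Government spending £33 billion: reserves +£33B, deposits +£33B.
Asset purchase (from non-banks) £87 billion: reserves +£87B, deposits +£87B.
Totals: Δreserves = +£120B, Δdeposits = +£120B.
Δrequired reserves = 2% × +£120B = +£2.4B.
Δexcess reserves = Δreserves − Δrequired = +£120B − (+£2.4B) = +£117.6 billion.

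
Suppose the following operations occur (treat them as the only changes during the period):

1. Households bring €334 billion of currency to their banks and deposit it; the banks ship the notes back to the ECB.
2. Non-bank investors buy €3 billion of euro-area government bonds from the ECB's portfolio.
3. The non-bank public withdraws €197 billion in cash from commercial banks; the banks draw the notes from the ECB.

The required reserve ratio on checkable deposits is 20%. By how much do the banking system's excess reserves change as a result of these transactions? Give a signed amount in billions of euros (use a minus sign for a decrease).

+€107.2 billion

Currency deposit €334 billion: reserves +€334B, deposits +€334B.
Asset sale (to non-banks) €3 billion: reserves −€3B, deposits −€3B.
Currency withdrawal €197 billion: reserves −€197B, deposits −€197B.
Totals: Δreserves = +€134B, Δdeposits = +€134B.
Δrequired reserves = 20% × +€134B = +€26.8B.
Δexcess reserves = Δreserves − Δrequired = +€134B − (+€26.8B) = +€107.2 billion.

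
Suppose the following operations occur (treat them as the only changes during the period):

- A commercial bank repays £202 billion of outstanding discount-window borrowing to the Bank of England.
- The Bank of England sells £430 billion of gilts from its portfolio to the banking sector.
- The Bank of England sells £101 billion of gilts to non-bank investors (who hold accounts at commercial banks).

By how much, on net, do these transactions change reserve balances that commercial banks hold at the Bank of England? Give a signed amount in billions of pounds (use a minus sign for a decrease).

Discount-window repayment £202 billion: repayment is debited from reserves → −£202B.
OMO sale (to banks) £430 billion: the buying banks pay out of their reserve balances → −£430B.
Asset sale (to non-banks) £101 billion: the non-bank buyers' banks settle from reserves → −£101B.
Net: −202 − 430 − 101 = -£733 billion.

-£733 billion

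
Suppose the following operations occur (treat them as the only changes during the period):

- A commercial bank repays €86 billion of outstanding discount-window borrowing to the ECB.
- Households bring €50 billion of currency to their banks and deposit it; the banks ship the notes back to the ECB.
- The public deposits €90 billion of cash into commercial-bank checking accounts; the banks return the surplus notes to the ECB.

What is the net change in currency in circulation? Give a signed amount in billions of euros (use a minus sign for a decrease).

-€140 billion

ECB balance sheet:
  Assets:      Loans to banks −€86B
  Liabilities: Bank reserves +€54B, Currency in circulation −€140B
Commercial banking system:
  Assets:      Reserves at CB +€54B
  Liabilities: Checkable deposits +€140B, Borrowings from CB −€86B
So the change in currency in circulation is -€140 billion.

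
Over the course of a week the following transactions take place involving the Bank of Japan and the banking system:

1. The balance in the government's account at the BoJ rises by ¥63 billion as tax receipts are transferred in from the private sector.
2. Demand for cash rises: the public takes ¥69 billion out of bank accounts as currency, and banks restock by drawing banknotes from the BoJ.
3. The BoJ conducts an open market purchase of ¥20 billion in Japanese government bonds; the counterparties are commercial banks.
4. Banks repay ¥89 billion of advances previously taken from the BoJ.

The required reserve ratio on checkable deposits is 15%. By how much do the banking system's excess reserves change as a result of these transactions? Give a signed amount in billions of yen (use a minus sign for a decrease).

Government account inflow ¥63 billion: reserves −¥63B, deposits −¥63B.
Currency withdrawal ¥69 billion: reserves −¥69B, deposits −¥69B.
OMO purchase (from banks) ¥20 billion: reserves +¥20B, deposits 0.
Discount-window repayment ¥89 billion: reserves −¥89B, deposits 0.
Totals: Δreserves = −¥201B, Δdeposits = −¥132B.
Δrequired reserves = 15% × −¥132B = −¥19.8B.
Δexcess reserves = Δreserves − Δrequired = −¥201B − (−¥19.8B) = -¥181.2 billion.

-¥181.2 billion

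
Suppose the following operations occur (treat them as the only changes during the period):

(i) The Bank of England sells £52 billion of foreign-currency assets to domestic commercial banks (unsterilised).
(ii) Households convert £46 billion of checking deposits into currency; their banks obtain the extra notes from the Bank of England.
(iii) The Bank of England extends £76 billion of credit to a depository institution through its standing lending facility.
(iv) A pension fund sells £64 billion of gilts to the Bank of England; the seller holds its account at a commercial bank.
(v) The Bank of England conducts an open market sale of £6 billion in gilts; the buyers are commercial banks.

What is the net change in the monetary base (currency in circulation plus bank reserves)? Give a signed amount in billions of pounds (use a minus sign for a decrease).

FX sale £52 billion: Bank of England balance sheet contracts → −£52B.
Currency withdrawal £46 billion: just a shift between currency and reserves — both are base money → 0.
Discount-window loan £76 billion: Bank of England balance sheet expands → +£76B.
Asset purchase (from non-banks) £64 billion: Bank of England balance sheet expands → +£64B.
OMO sale (to banks) £6 billion: Bank of England balance sheet contracts → −£6B.
Net: −52 + 0 + 76 + 64 − 6 = +£82 billion.

+£82 billion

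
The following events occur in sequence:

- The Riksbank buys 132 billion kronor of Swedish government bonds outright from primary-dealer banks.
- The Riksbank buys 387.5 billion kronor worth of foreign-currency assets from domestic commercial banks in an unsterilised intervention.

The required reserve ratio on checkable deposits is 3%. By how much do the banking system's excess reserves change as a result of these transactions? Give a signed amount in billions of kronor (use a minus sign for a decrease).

OMO purchase (from banks) 132 billion kronor: reserves +132B, deposits 0.
FX purchase 387.5 billion kronor: reserves +387.5B, deposits 0.
Totals: Δreserves = +519.5B, Δdeposits = 0.
Δrequired reserves = 3% × 0 = 0.
Δexcess reserves = Δreserves − Δrequired = +519.5B − (0) = +519.5 billion.

+519.5 billion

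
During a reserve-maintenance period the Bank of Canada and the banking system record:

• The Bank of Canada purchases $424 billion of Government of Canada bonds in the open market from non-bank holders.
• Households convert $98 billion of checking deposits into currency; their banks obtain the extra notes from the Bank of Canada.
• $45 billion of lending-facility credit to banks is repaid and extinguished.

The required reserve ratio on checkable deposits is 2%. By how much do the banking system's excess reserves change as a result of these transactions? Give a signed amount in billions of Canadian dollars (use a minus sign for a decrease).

+$274.48 billion

Asset purchase (from non-banks) $424 billion: reserves +$424B, deposits +$424B.
Currency withdrawal $98 billion: reserves −$98B, deposits −$98B.
Discount-window repayment $45 billion: reserves −$45B, deposits 0.
Totals: Δreserves = +$281B, Δdeposits = +$326B.
Δrequired reserves = 2% × +$326B = +$6.52B.
Δexcess reserves = Δreserves − Δrequired = +$281B − (+$6.52B) = +$274.48 billion.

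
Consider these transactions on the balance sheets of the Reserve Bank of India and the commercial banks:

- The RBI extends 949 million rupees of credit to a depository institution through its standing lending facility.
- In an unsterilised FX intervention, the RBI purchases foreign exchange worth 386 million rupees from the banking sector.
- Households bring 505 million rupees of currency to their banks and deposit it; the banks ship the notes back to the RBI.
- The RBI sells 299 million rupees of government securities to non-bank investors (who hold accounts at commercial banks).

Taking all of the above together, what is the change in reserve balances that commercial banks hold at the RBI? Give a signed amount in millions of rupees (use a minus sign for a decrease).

Discount-window loan 949 million rupees: the loan is credited to the bank's reserve account → +949M.
FX purchase 386 million rupees: the RBI pays by crediting reserve accounts → +386M.
Currency deposit 505 million rupees: returned notes are swapped for reserve credit → +505M.
Asset sale (to non-banks) 299 million rupees: the non-bank buyers' banks settle from reserves → −299M.
Net: 949 + 386 + 505 − 299 = +1541 million.

+1541 million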